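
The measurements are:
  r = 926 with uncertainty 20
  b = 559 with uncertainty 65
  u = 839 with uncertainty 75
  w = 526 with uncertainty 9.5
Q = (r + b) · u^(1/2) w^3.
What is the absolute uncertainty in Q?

Let h = r + b = 1480. δh = √(δr² + δb²) = √(400 + 4220) = 68.0, so δh/h = 0.0458.
Q is then a monomial in h, u, w:
δQ/Q = √((δh/h)² + (½·δu/u)² + (3·δw/w)²) = √(0.00210 + 0.00200 + 0.00294) = 0.0838
Q = 6.26e+12, so δQ = 0.0838 × 6.26e+12 = 5.25e+11.

5.25e+11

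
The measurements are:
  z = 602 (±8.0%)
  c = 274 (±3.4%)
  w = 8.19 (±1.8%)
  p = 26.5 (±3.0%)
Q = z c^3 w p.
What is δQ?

3.61e+11

Q is a product of powers, so relative uncertainties combine in quadrature:
  (1·δz/z)² = (1×0.0800)² = 0.00640;  (3·δc/c)² = (3×0.0340)² = 0.0104;  (1·δw/w)² = (1×0.0180)² = 0.000324;  (1·δp/p)² = (1×0.0300)² = 0.000900
δQ/Q = √(0.0180) = 0.134
Q = 2.69e+12, so δQ = 0.134 × 2.69e+12 = 3.61e+11.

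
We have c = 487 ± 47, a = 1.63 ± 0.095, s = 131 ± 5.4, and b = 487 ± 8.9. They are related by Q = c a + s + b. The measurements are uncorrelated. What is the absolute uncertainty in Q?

Let p = c·a = 794. δp/p = √((1·δc/c)² + (1·δa/a)²) = √(0.00931 + 0.00340) = 0.113, so δp = 89.5.
Q = p + s + b: δQ = √(δp² + δs² + δb²) = √(8010 + 29.2 + 79.2) = 90.1

90.1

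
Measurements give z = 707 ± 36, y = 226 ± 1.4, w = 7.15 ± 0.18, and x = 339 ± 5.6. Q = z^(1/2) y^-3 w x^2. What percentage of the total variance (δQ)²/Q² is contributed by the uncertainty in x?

40.1%

(δQ/Q)² = (½·δz/z)² + (-3·δy/y)² + (1·δw/w)² + (2·δx/x)²
  z term: (0.5×0.0509)² = 0.000648
  y term: (-3×0.00619)² = 0.000345
  w term: (1×0.0252)² = 0.000634
  x term: (2×0.0165)² = 0.00109
Total = 0.00272. Share from x = 0.00109/0.00272 = 0.401.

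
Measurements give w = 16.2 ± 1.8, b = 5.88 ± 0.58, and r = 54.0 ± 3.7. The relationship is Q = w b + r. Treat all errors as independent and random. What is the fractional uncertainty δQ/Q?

Let p = w·b = 95.3. δp/p = √((1·δw/w)² + (1·δb/b)²) = √(0.0123 + 0.00973) = 0.149, so δp = 14.2.
Q = p + r: δQ = √(δp² + δr²) = √(200 + 13.7) = 14.6
Q = 149, so δQ/Q = 14.6/149 = 0.0980.

0.0980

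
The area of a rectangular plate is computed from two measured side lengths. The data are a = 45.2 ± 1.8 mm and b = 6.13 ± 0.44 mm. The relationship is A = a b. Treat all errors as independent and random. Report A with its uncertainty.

For a monomial A ∝ a, b, fractional errors add in quadrature:
  (1·δa/a)² = (1×0.0398)² = 0.00159;  (1·δb/b)² = (1×0.0718)² = 0.00515
δA/A = √(0.00674) = 0.0821
A = 277 mm^2, so δA = 0.0821 × 277 = 22.7 mm^2.

277 ± 22.7 mm^2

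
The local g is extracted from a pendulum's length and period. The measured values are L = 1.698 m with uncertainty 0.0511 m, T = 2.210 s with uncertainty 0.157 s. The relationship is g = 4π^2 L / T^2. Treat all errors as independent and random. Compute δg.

1.99 m/s^2

Relative error in a monomial: (δg/g)² = Σ (nᵢ · δxᵢ/xᵢ)².
  (1·δL/L)² = (1×0.0301)² = 0.000906;  (-2·δT/T)² = (-2×0.0710)² = 0.0202
δg/g = √(0.0211) = 0.145
g = 13.73 m/s^2, so δg = 0.145 × 13.73 = 1.99 m/s^2.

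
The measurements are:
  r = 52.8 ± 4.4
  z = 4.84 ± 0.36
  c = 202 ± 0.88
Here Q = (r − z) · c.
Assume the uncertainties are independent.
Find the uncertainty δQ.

893

Let u = r − z = 48.0. δu = √(δr² + δz²) = √(19.4 + 0.130) = 4.41, so δu/u = 0.0920.
Q is then a monomial in u, c:
δQ/Q = √((δu/u)² + (1·δc/c)²) = √(0.00847 + 1.9e-05) = 0.0922
Q = 9690, so δQ = 0.0922 × 9690 = 893.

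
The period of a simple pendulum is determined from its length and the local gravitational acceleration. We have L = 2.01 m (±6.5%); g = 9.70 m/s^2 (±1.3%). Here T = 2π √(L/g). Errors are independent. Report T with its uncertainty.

T is a product of powers, so relative uncertainties combine in quadrature:
  (½·δL/L)² = (0.5×0.0650)² = 0.00106;  (−½·δg/g)² = (-0.5×0.0130)² = 4.22e-05
δT/T = √(0.00110) = 0.0331
T = 2.86 s, so δT = 0.0331 × 2.86 = 0.0948 s.

2.86 ± 0.0948 s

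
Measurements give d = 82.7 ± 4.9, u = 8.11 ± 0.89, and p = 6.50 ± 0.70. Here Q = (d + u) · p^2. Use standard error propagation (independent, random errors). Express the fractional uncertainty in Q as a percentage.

Let w = d + u = 90.8. δw = √(δd² + δu²) = √(24.0 + 0.792) = 4.98, so δw/w = 0.0548.
Q is then a monomial in w, p:
δQ/Q = √((δw/w)² + (2·δp/p)²) = √(0.00301 + 0.0464) = 0.222

22.2%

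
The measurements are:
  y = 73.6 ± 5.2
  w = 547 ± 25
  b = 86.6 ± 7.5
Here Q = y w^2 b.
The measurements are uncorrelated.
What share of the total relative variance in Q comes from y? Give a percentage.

(δQ/Q)² = (1·δy/y)² + (2·δw/w)² + (1·δb/b)²
  y term: (1×0.0707)² = 0.00499
  w term: (2×0.0457)² = 0.00836
  b term: (1×0.0866)² = 0.00750
Total = 0.0208. Share from y = 0.00499/0.0208 = 0.239.

23.9%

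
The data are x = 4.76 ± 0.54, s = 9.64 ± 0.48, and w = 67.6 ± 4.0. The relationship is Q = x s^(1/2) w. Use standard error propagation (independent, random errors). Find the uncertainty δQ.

Products/powers → add relative errors in quadrature, weighted by exponent:
  (1·δx/x)² = (1×0.113)² = 0.0129;  (½·δs/s)² = (0.5×0.0498)² = 0.000620;  (1·δw/w)² = (1×0.0592)² = 0.00350
δQ/Q = √(0.0170) = 0.130
Q = 999, so δQ = 0.130 × 999 = 130.

130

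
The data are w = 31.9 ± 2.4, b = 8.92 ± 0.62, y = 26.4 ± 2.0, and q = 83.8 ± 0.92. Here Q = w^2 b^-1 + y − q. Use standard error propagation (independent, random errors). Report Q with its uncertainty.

56.7 ± 19.0

Let p = w^2·b^-1 = 114. δp/p = √((2·δw/w)² + (-1·δb/b)²) = √(0.0226 + 0.00483) = 0.166, so δp = 18.9.
Q = p + y − q: δQ = √(δp² + δy² + δq²) = √(358 + 4.00 + 0.846) = 19.0
Q = 56.7.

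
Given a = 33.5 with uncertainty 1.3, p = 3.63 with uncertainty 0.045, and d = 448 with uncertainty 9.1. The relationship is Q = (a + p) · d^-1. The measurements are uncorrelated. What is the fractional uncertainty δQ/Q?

0.0405

Let u = a + p = 37.1. δu = √(δa² + δp²) = √(1.69 + 0.00202) = 1.30, so δu/u = 0.0350.
Q is then a monomial in u, d:
δQ/Q = √((δu/u)² + (-1·δd/d)²) = √(0.00123 + 0.000413) = 0.0405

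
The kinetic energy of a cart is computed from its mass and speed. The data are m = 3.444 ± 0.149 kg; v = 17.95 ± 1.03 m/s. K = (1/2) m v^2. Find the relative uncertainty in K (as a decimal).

K is a product of powers, so relative uncertainties combine in quadrature:
  (1·δm/m)² = (1×0.0433)² = 0.00187;  (2·δv/v)² = (2×0.0574)² = 0.0132
δK/K = √(0.0150) = 0.123

0.123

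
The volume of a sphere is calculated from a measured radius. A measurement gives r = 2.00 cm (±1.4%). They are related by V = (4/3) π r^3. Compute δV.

V ∝ r^3, so δV/V = |3| · δr/r = 3 × 0.0140 = 0.0420.
V = 33.5 cm^3, so δV = 0.0420 × 33.5 = 1.41 cm^3.

1.41 cm^3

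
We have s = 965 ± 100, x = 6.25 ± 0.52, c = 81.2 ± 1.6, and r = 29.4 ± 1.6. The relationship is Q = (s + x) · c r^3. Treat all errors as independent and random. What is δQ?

3.89e+08

Let u = s + x = 971. δu = √(δs² + δx²) = √(10000 + 0.270) = 100, so δu/u = 0.103.
Q is then a monomial in u, c, r:
δQ/Q = √((δu/u)² + (1·δc/c)² + (3·δr/r)²) = √(0.0106 + 0.000388 + 0.0267) = 0.194
Q = 2e+09, so δQ = 0.194 × 2e+09 = 3.89e+08.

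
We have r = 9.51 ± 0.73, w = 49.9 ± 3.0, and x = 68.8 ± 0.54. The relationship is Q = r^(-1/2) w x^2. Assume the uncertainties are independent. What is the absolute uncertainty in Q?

Each factor contributes (exponent × relative error)² to (δQ/Q)²:
  (−½·δr/r)² = (-0.5×0.0768)² = 0.00147;  (1·δw/w)² = (1×0.0601)² = 0.00361;  (2·δx/x)² = (2×0.00785)² = 0.000246
δQ/Q = √(0.00533) = 0.0730
Q = 76600, so δQ = 0.0730 × 76600 = 5590.

5590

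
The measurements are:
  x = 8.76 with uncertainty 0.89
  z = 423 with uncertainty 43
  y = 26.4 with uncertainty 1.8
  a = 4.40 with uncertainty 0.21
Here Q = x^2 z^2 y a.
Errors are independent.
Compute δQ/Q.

Products/powers → add relative errors in quadrature, weighted by exponent:
  (2·δx/x)² = (2×0.102)² = 0.0413;  (2·δz/z)² = (2×0.102)² = 0.0413;  (1·δy/y)² = (1×0.0682)² = 0.00465;  (1·δa/a)² = (1×0.0477)² = 0.00228
δQ/Q = √(0.0896) = 0.299

0.299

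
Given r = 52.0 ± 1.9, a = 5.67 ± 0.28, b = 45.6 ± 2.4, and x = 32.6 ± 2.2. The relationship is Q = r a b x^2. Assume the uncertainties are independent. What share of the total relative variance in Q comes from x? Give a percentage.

73.6%

(δQ/Q)² = (1·δr/r)² + (1·δa/a)² + (1·δb/b)² + (2·δx/x)²
  r term: (1×0.0365)² = 0.00134
  a term: (1×0.0494)² = 0.00244
  b term: (1×0.0526)² = 0.00277
  x term: (2×0.0675)² = 0.0182
Total = 0.0248. Share from x = 0.0182/0.0248 = 0.736.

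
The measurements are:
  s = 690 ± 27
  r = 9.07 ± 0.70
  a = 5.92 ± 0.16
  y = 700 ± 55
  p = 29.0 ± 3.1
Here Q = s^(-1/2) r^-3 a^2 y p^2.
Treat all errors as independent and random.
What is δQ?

347

Products/powers → add relative errors in quadrature, weighted by exponent:
  (−½·δs/s)² = (-0.5×0.0391)² = 0.000383;  (-3·δr/r)² = (-3×0.0772)² = 0.0536;  (2·δa/a)² = (2×0.0270)² = 0.00292;  (1·δy/y)² = (1×0.0786)² = 0.00617;  (2·δp/p)² = (2×0.107)² = 0.0457
δQ/Q = √(0.109) = 0.330
Q = 1050, so δQ = 0.330 × 1050 = 347.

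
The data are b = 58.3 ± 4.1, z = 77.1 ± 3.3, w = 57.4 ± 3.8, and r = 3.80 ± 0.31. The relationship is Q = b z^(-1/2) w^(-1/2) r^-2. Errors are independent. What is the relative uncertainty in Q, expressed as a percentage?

Since Q is a product/quotient, work with relative uncertainties:
  (1·δb/b)² = (1×0.0703)² = 0.00495;  (−½·δz/z)² = (-0.5×0.0428)² = 0.000458;  (−½·δw/w)² = (-0.5×0.0662)² = 0.00110;  (-2·δr/r)² = (-2×0.0816)² = 0.0266
δQ/Q = √(0.0331) = 0.182

18.2%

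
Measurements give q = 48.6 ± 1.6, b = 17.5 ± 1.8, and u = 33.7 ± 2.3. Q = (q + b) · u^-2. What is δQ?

Let w = q + b = 66.1. δw = √(δq² + δb²) = √(2.56 + 3.24) = 2.41, so δw/w = 0.0364.
Q is then a monomial in w, u:
δQ/Q = √((δw/w)² + (-2·δu/u)²) = √(0.00133 + 0.0186) = 0.141
Q = 0.0582, so δQ = 0.141 × 0.0582 = 0.00822.

0.00822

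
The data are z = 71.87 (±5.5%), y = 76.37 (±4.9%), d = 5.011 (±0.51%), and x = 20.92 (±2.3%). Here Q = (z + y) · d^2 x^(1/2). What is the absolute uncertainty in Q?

678

Let u = z + y = 148.2. δu = √(δz² + δy²) = √(15.6 + 14.0) = 5.44, so δu/u = 0.0367.
Q is then a monomial in u, d, x:
δQ/Q = √((δu/u)² + (2·δd/d)² + (½·δx/x)²) = √(0.00135 + 0.000104 + 0.000132) = 0.0398
Q = 17030, so δQ = 0.0398 × 17030 = 678.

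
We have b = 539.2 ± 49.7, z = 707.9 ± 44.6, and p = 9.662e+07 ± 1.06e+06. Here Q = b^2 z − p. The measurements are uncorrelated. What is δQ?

Let w = b^2·z = 2.058e+08. δw/w = √((2·δb/b)² + (1·δz/z)²) = √(0.0340 + 0.00397) = 0.195, so δw = 4.01e+07.
Q = w − p: δQ = √(δw² + δp²) = √(1.61e+15 + 1.12e+12) = 4.01e+07

4.01e+07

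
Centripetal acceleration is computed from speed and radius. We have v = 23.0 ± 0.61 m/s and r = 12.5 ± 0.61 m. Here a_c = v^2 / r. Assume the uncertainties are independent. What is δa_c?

Since a_c is a product/quotient, work with relative uncertainties:
  (2·δv/v)² = (2×0.0265)² = 0.00281;  (-1·δr/r)² = (-1×0.0488)² = 0.00238
δa_c/a_c = √(0.00520) = 0.0721
a_c = 42.3 m/s^2, so δa_c = 0.0721 × 42.3 = 3.05 m/s^2.

3.05 m/s^2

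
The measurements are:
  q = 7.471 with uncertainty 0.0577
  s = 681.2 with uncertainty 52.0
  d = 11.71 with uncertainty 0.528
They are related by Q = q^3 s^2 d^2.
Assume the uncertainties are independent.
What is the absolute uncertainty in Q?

Since Q is a product/quotient, work with relative uncertainties:
  (3·δq/q)² = (3×0.00772)² = 0.000537;  (2·δs/s)² = (2×0.0763)² = 0.0233;  (2·δd/d)² = (2×0.0451)² = 0.00813
δQ/Q = √(0.0320) = 0.179
Q = 2.653e+10, so δQ = 0.179 × 2.653e+10 = 4.74e+09.

4.74e+09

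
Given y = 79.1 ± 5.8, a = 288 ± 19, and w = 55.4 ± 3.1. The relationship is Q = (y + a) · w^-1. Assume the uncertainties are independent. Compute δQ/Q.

Let u = y + a = 367. δu = √(δy² + δa²) = √(33.6 + 361) = 19.9, so δu/u = 0.0541.
Q is then a monomial in u, w:
δQ/Q = √((δu/u)² + (-1·δw/w)²) = √(0.00293 + 0.00313) = 0.0778

0.0778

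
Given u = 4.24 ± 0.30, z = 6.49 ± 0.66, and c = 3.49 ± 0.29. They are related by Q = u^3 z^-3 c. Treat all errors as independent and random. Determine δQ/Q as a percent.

38.1%

Relative error in a monomial: (δQ/Q)² = Σ (nᵢ · δxᵢ/xᵢ)².
  (3·δu/u)² = (3×0.0708)² = 0.0451;  (-3·δz/z)² = (-3×0.102)² = 0.0931;  (1·δc/c)² = (1×0.0831)² = 0.00690
δQ/Q = √(0.145) = 0.381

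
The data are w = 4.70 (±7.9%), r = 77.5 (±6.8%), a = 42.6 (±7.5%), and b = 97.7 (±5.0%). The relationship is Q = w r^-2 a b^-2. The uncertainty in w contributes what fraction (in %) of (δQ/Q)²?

15.5%

(δQ/Q)² = (1·δw/w)² + (-2·δr/r)² + (1·δa/a)² + (-2·δb/b)²
  w term: (1×0.0790)² = 0.00624
  r term: (-2×0.0680)² = 0.0185
  a term: (1×0.0750)² = 0.00562
  b term: (-2×0.0500)² = 0.0100
Total = 0.0404. Share from w = 0.00624/0.0404 = 0.155.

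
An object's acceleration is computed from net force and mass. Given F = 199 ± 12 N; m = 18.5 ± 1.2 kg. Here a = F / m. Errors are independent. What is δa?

0.953 m/s^2

Since a is a product/quotient, work with relative uncertainties:
  (1·δF/F)² = (1×0.0603)² = 0.00364;  (-1·δm/m)² = (-1×0.0649)² = 0.00421
δa/a = √(0.00784) = 0.0886
a = 10.8 m/s^2, so δa = 0.0886 × 10.8 = 0.953 m/s^2.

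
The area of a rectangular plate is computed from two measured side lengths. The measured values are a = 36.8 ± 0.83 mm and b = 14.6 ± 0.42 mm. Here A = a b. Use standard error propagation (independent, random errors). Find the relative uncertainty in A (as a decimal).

Relative error in a monomial: (δA/A)² = Σ (nᵢ · δxᵢ/xᵢ)².
  (1·δa/a)² = (1×0.0226)² = 0.000509;  (1·δb/b)² = (1×0.0288)² = 0.000828
δA/A = √(0.00134) = 0.0366

0.0366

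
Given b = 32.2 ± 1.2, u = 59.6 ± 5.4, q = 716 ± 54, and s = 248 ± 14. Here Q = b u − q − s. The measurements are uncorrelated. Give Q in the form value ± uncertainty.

Let p = b·u = 1920. δp/p = √((1·δb/b)² + (1·δu/u)²) = √(0.00139 + 0.00821) = 0.0980, so δp = 188.
Q = p − q − s: δQ = √(δp² + δq² + δs²) = √(35300 + 2920 + 196) = 196
Q = 955.

955 ± 196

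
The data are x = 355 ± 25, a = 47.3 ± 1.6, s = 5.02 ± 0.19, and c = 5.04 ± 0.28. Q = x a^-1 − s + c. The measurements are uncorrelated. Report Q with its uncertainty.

7.53 ± 0.677

Let p = x·a^-1 = 7.51. δp/p = √((1·δx/x)² + (-1·δa/a)²) = √(0.00496 + 0.00114) = 0.0781, so δp = 0.586.
Q = p − s + c: δQ = √(δp² + δs² + δc²) = √(0.344 + 0.0361 + 0.0784) = 0.677
Q = 7.53.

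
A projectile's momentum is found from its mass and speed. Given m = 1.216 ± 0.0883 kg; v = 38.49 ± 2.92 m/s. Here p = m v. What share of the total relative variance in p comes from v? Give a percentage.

(δp/p)² = (1·δm/m)² + (1·δv/v)²
  m term: (1×0.0726)² = 0.00527
  v term: (1×0.0759)² = 0.00576
Total = 0.0110. Share from v = 0.00576/0.0110 = 0.522.

52.2%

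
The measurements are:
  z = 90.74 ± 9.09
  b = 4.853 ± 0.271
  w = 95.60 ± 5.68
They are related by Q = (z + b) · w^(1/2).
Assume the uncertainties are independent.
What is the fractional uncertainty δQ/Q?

Let u = z + b = 95.59. δu = √(δz² + δb²) = √(82.6 + 0.0734) = 9.09, so δu/u = 0.0951.
Q is then a monomial in u, w:
δQ/Q = √((δu/u)² + (½·δw/w)²) = √(0.00905 + 0.000883) = 0.0997

0.0997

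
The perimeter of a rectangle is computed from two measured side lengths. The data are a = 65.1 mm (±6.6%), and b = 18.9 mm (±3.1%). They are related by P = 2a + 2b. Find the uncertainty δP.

8.67 mm

Each term contributes (cᵢ δxᵢ)² to (δP)²:
  (2·δa)² = 73.8;  (2·δb)² = 1.37
δP = √(75.2) = 8.67 mm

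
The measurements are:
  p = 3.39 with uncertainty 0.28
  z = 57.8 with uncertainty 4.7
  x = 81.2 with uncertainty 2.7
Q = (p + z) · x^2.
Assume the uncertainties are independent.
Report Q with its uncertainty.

Let u = p + z = 61.2. δu = √(δp² + δz²) = √(0.0784 + 22.1) = 4.71, so δu/u = 0.0769.
Q is then a monomial in u, x:
δQ/Q = √((δu/u)² + (2·δx/x)²) = √(0.00592 + 0.00442) = 0.102
Q = 4.03e+05, so δQ = 0.102 × 4.03e+05 = 41000.

(4.03 ± 0.410) × 10^5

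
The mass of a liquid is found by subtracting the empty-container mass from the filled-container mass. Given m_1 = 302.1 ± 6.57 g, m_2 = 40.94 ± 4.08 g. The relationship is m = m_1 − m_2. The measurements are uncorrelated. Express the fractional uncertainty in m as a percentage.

2.96%

m is a linear combination, so absolute uncertainties add in quadrature:
  (δm_1)² = 43.2;  (δm_2)² = 16.6
δm = √(59.8) = 7.73 g
m = 261.2 g, so δm/m = 7.73/261.2 = 0.0296.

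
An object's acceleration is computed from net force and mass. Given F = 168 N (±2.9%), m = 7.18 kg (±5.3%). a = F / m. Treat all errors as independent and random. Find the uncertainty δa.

1.41 m/s^2

Products/powers → add relative errors in quadrature, weighted by exponent:
  (1·δF/F)² = (1×0.0290)² = 0.000841;  (-1·δm/m)² = (-1×0.0530)² = 0.00281
δa/a = √(0.00365) = 0.0604
a = 23.4 m/s^2, so δa = 0.0604 × 23.4 = 1.41 m/s^2.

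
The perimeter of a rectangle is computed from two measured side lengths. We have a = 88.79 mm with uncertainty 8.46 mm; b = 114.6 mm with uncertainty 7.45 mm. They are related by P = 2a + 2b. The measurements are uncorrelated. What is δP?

Sums and differences: (δP)² = Σ (cᵢ δxᵢ)².
  (2·δa)² = 286;  (2·δb)² = 222
δP = √(508) = 22.5 mm

22.5 mm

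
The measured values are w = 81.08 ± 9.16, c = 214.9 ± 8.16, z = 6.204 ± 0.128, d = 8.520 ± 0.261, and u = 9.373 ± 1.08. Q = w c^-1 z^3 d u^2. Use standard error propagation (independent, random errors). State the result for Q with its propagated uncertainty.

67440 ± 18100

Relative error in a monomial: (δQ/Q)² = Σ (nᵢ · δxᵢ/xᵢ)².
  (1·δw/w)² = (1×0.113)² = 0.0128;  (-1·δc/c)² = (-1×0.0380)² = 0.00144;  (3·δz/z)² = (3×0.0206)² = 0.00383;  (1·δd/d)² = (1×0.0306)² = 0.000938;  (2·δu/u)² = (2×0.115)² = 0.0531
δQ/Q = √(0.0721) = 0.268
Q = 67440, so δQ = 0.268 × 67440 = 18100.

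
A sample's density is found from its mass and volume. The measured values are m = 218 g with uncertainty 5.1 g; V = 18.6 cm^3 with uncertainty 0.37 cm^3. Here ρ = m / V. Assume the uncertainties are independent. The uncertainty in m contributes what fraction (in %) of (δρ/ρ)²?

(δρ/ρ)² = (1·δm/m)² + (-1·δV/V)²
  m term: (1×0.0234)² = 0.000547
  V term: (-1×0.0199)² = 0.000396
Total = 0.000943. Share from m = 0.000547/0.000943 = 0.580.

58.0%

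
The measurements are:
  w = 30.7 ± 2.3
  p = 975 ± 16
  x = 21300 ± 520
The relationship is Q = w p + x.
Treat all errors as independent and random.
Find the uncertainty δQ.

2350

Let h = w·p = 29900. δh/h = √((1·δw/w)² + (1·δp/p)²) = √(0.00561 + 0.000269) = 0.0767, so δh = 2300.
Q = h + x: δQ = √(δh² + δx²) = √(5.27e+06 + 2.7e+05) = 2350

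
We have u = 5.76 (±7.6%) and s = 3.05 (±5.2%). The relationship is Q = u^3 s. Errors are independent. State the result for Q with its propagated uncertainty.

583 ± 136

Since Q is a product/quotient, work with relative uncertainties:
  (3·δu/u)² = (3×0.0760)² = 0.0520;  (1·δs/s)² = (1×0.0520)² = 0.00270
δQ/Q = √(0.0547) = 0.234
Q = 583, so δQ = 0.234 × 583 = 136.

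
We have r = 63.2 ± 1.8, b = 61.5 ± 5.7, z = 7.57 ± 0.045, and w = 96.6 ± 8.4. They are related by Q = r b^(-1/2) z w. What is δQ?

605

Each factor contributes (exponent × relative error)² to (δQ/Q)²:
  (1·δr/r)² = (1×0.0285)² = 0.000811;  (−½·δb/b)² = (-0.5×0.0927)² = 0.00215;  (1·δz/z)² = (1×0.00594)² = 3.53e-05;  (1·δw/w)² = (1×0.0870)² = 0.00756
δQ/Q = √(0.0106) = 0.103
Q = 5890, so δQ = 0.103 × 5890 = 605.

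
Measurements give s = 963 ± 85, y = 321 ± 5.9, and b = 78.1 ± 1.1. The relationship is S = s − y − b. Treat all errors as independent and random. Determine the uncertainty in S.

85.2

Absolute uncertainties add in quadrature for a linear combination:
  (δs)² = 7220;  (δy)² = 34.8;  (δb)² = 1.21
δS = √(7260) = 85.2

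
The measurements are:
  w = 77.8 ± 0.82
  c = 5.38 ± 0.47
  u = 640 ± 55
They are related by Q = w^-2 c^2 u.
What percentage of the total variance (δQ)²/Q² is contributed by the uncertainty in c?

(δQ/Q)² = (-2·δw/w)² + (2·δc/c)² + (1·δu/u)²
  w term: (-2×0.0105)² = 0.000444
  c term: (2×0.0874)² = 0.0305
  u term: (1×0.0859)² = 0.00739
Total = 0.0384. Share from c = 0.0305/0.0384 = 0.796.

79.6%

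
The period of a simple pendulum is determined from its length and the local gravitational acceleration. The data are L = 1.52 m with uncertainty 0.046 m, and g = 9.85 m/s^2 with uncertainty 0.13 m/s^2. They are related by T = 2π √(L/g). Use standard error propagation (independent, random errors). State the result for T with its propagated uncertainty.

For a monomial T ∝ L^(1/2), g^(-1/2), fractional errors add in quadrature:
  (½·δL/L)² = (0.5×0.0303)² = 0.000229;  (−½·δg/g)² = (-0.5×0.0132)² = 4.35e-05
δT/T = √(0.000273) = 0.0165
T = 2.47 s, so δT = 0.0165 × 2.47 = 0.0407 s.

2.47 ± 0.0407 s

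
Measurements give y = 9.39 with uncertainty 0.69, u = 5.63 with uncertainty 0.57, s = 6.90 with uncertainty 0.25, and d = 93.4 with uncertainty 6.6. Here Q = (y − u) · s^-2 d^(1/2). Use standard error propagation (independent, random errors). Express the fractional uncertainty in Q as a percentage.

25.1%

Let w = y − u = 3.76. δw = √(δy² + δu²) = √(0.476 + 0.325) = 0.895, so δw/w = 0.238.
Q is then a monomial in w, s, d:
δQ/Q = √((δw/w)² + (-2·δs/s)² + (½·δd/d)²) = √(0.0567 + 0.00525 + 0.00125) = 0.251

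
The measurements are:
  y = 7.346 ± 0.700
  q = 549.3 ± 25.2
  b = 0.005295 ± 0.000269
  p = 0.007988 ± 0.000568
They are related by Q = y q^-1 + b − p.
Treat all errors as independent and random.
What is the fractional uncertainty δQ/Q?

0.145

Let w = y·q^-1 = 0.01337. δw/w = √((1·δy/y)² + (-1·δq/q)²) = √(0.00908 + 0.00210) = 0.106, so δw = 0.00141.
Q = w + b − p: δQ = √(δw² + δb² + δp²) = √(2e-06 + 7.24e-08 + 3.23e-07) = 0.00155
Q = 0.01068, so δQ/Q = 0.00155/0.01068 = 0.145.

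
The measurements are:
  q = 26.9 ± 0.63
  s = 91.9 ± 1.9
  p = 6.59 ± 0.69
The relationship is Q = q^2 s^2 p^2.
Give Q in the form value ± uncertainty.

Q is a product of powers, so relative uncertainties combine in quadrature:
  (2·δq/q)² = (2×0.0234)² = 0.00219;  (2·δs/s)² = (2×0.0207)² = 0.00171;  (2·δp/p)² = (2×0.105)² = 0.0439
δQ/Q = √(0.0478) = 0.219
Q = 2.65e+08, so δQ = 0.219 × 2.65e+08 = 5.8e+07.

(2.65 ± 0.580) × 10^8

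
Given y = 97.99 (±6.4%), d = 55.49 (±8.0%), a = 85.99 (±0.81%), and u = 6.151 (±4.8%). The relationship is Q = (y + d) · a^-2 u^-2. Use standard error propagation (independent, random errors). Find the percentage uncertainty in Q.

10.9%

Let w = y + d = 153.5. δw = √(δy² + δd²) = √(39.3 + 19.7) = 7.68, so δw/w = 0.0501.
Q is then a monomial in w, a, u:
δQ/Q = √((δw/w)² + (-2·δa/a)² + (-2·δu/u)²) = √(0.00251 + 0.000262 + 0.00922) = 0.109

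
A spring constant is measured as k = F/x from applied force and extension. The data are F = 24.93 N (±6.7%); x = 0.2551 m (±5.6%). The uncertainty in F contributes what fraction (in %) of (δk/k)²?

(δk/k)² = (1·δF/F)² + (-1·δx/x)²
  F term: (1×0.0670)² = 0.00449
  x term: (-1×0.0560)² = 0.00314
Total = 0.00762. Share from F = 0.00449/0.00762 = 0.589.

58.9%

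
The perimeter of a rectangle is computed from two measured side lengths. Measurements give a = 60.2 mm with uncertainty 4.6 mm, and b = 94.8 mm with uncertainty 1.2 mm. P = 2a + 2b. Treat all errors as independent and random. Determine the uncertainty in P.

P is a linear combination, so absolute uncertainties add in quadrature:
  (2·δa)² = 84.6;  (2·δb)² = 5.76
δP = √(90.4) = 9.51 mm

9.51 mm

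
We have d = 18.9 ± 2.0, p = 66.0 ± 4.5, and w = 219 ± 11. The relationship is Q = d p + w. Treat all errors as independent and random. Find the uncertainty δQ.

157

Let h = d·p = 1250. δh/h = √((1·δd/d)² + (1·δp/p)²) = √(0.0112 + 0.00465) = 0.126, so δh = 157.
Q = h + w: δQ = √(δh² + δw²) = √(24700 + 121) = 157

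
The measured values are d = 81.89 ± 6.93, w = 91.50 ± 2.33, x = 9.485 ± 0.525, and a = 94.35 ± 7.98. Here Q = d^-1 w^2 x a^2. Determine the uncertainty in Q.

1.76e+06

For a monomial Q ∝ d^-1, w^2, x, a^2, fractional errors add in quadrature:
  (-1·δd/d)² = (-1×0.0846)² = 0.00716;  (2·δw/w)² = (2×0.0255)² = 0.00259;  (1·δx/x)² = (1×0.0554)² = 0.00306;  (2·δa/a)² = (2×0.0846)² = 0.0286
δQ/Q = √(0.0414) = 0.204
Q = 8.632e+06, so δQ = 0.204 × 8.632e+06 = 1.76e+06.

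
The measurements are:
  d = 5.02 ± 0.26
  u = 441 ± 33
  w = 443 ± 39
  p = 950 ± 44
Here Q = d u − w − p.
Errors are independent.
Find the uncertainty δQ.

210

Let h = d·u = 2210. δh/h = √((1·δd/d)² + (1·δu/u)²) = √(0.00268 + 0.00560) = 0.0910, so δh = 201.
Q = h − w − p: δQ = √(δh² + δw² + δp²) = √(40600 + 1520 + 1940) = 210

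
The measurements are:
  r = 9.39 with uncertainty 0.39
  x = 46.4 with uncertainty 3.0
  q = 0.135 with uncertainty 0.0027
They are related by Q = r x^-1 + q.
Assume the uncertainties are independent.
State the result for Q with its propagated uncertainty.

Let p = r·x^-1 = 0.202. δp/p = √((1·δr/r)² + (-1·δx/x)²) = √(0.00173 + 0.00418) = 0.0768, so δp = 0.0156.
Q = p + q: δQ = √(δp² + δq²) = √(0.000242 + 7.29e-06) = 0.0158
Q = 0.337.

0.337 ± 0.0158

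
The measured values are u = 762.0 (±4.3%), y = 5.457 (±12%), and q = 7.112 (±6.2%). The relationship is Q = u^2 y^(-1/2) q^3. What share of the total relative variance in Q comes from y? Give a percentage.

(δQ/Q)² = (2·δu/u)² + (−½·δy/y)² + (3·δq/q)²
  u term: (2×0.0430)² = 0.00740
  y term: (-0.5×0.120)² = 0.00360
  q term: (3×0.0620)² = 0.0346
Total = 0.0456. Share from y = 0.00360/0.0456 = 0.0790.

7.90%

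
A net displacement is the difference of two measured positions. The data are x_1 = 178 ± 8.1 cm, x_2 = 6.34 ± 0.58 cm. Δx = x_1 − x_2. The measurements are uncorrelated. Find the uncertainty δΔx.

8.12 cm

Sums and differences: (δΔx)² = Σ (cᵢ δxᵢ)².
  (δx_1)² = 65.6;  (δx_2)² = 0.336
δΔx = √(65.9) = 8.12 cm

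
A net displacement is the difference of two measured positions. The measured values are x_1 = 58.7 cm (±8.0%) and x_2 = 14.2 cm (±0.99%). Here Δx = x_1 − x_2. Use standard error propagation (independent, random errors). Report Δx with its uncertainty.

Absolute uncertainties add in quadrature for a linear combination:
  (δx_1)² = 22.1;  (δx_2)² = 0.0198
δΔx = √(22.1) = 4.70 cm
Δx = 44.5 cm.

44.5 ± 4.70 cm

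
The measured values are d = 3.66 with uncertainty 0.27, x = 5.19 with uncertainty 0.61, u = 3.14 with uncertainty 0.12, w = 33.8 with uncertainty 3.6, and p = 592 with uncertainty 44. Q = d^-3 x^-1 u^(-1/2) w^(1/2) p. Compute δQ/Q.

Q is a product of powers, so relative uncertainties combine in quadrature:
  (-3·δd/d)² = (-3×0.0738)² = 0.0490;  (-1·δx/x)² = (-1×0.118)² = 0.0138;  (−½·δu/u)² = (-0.5×0.0382)² = 0.000365;  (½·δw/w)² = (0.5×0.107)² = 0.00284;  (1·δp/p)² = (1×0.0743)² = 0.00552
δQ/Q = √(0.0715) = 0.267

0.267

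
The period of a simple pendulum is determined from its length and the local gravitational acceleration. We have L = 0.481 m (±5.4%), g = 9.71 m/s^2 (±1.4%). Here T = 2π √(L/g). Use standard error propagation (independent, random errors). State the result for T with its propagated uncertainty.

Relative error in a monomial: (δT/T)² = Σ (nᵢ · δxᵢ/xᵢ)².
  (½·δL/L)² = (0.5×0.0540)² = 0.000729;  (−½·δg/g)² = (-0.5×0.0140)² = 4.9e-05
δT/T = √(0.000778) = 0.0279
T = 1.40 s, so δT = 0.0279 × 1.40 = 0.0390 s.

1.40 ± 0.0390 s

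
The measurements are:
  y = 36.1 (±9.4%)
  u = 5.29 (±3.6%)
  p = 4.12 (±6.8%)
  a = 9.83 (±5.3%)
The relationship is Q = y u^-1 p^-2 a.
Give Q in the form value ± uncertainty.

Q is a product of powers, so relative uncertainties combine in quadrature:
  (1·δy/y)² = (1×0.0940)² = 0.00884;  (-1·δu/u)² = (-1×0.0360)² = 0.00130;  (-2·δp/p)² = (-2×0.0680)² = 0.0185;  (1·δa/a)² = (1×0.0530)² = 0.00281
δQ/Q = √(0.0314) = 0.177
Q = 3.95, so δQ = 0.177 × 3.95 = 0.701.

3.95 ± 0.701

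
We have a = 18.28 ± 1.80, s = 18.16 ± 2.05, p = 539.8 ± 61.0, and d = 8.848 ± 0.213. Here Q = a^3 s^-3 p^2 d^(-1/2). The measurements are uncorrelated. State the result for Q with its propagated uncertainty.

Products/powers → add relative errors in quadrature, weighted by exponent:
  (3·δa/a)² = (3×0.0985)² = 0.0873;  (-3·δs/s)² = (-3×0.113)² = 0.115;  (2·δp/p)² = (2×0.113)² = 0.0511;  (−½·δd/d)² = (-0.5×0.0241)² = 0.000145
δQ/Q = √(0.253) = 0.503
Q = 99910, so δQ = 0.503 × 99910 = 50300.

99910 ± 50300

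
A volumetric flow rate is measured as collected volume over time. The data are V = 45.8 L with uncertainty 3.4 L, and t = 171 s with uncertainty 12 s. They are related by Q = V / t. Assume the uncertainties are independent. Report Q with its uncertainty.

Since Q is a product/quotient, work with relative uncertainties:
  (1·δV/V)² = (1×0.0742)² = 0.00551;  (-1·δt/t)² = (-1×0.0702)² = 0.00492
δQ/Q = √(0.0104) = 0.102
Q = 0.268 L/s, so δQ = 0.102 × 0.268 = 0.0274 L/s.

0.268 ± 0.0274 L/s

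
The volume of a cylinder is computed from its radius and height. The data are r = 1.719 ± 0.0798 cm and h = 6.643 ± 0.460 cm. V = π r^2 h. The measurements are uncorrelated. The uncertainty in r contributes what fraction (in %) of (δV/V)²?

64.3%

(δV/V)² = (2·δr/r)² + (1·δh/h)²
  r term: (2×0.0464)² = 0.00862
  h term: (1×0.0692)² = 0.00479
Total = 0.0134. Share from r = 0.00862/0.0134 = 0.643.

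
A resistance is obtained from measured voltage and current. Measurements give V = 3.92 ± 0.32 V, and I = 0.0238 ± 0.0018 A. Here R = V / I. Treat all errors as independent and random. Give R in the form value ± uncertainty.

Each factor contributes (exponent × relative error)² to (δR/R)²:
  (1·δV/V)² = (1×0.0816)² = 0.00666;  (-1·δI/I)² = (-1×0.0756)² = 0.00572
δR/R = √(0.0124) = 0.111
R = 165 Ω, so δR = 0.111 × 165 = 18.3 Ω.

165 ± 18.3 Ω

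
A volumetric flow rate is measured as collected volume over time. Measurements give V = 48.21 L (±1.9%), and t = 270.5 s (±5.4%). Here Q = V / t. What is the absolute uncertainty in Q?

0.0102 L/s

Since Q is a product/quotient, work with relative uncertainties:
  (1·δV/V)² = (1×0.0190)² = 0.000361;  (-1·δt/t)² = (-1×0.0540)² = 0.00292
δQ/Q = √(0.00328) = 0.0572
Q = 0.1782 L/s, so δQ = 0.0572 × 0.1782 = 0.0102 L/s.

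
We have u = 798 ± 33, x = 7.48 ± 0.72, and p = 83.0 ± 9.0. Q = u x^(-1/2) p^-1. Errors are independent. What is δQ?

Relative error in a monomial: (δQ/Q)² = Σ (nᵢ · δxᵢ/xᵢ)².
  (1·δu/u)² = (1×0.0414)² = 0.00171;  (−½·δx/x)² = (-0.5×0.0963)² = 0.00232;  (-1·δp/p)² = (-1×0.108)² = 0.0118
δQ/Q = √(0.0158) = 0.126
Q = 3.52, so δQ = 0.126 × 3.52 = 0.442.

0.442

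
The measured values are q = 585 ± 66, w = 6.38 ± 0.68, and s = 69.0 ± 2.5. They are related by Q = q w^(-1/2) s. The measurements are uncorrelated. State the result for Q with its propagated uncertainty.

16000 ± 2080

Products/powers → add relative errors in quadrature, weighted by exponent:
  (1·δq/q)² = (1×0.113)² = 0.0127;  (−½·δw/w)² = (-0.5×0.107)² = 0.00284;  (1·δs/s)² = (1×0.0362)² = 0.00131
δQ/Q = √(0.0169) = 0.130
Q = 16000, so δQ = 0.130 × 16000 = 2080.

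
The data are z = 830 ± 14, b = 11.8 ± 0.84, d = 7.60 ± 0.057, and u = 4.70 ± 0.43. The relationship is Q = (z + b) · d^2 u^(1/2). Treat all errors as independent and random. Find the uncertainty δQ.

Let w = z + b = 842. δw = √(δz² + δb²) = √(196 + 0.706) = 14.0, so δw/w = 0.0167.
Q is then a monomial in w, d, u:
δQ/Q = √((δw/w)² + (2·δd/d)² + (½·δu/u)²) = √(0.000278 + 0.000225 + 0.00209) = 0.0509
Q = 1.05e+05, so δQ = 0.0509 × 1.05e+05 = 5370.

5370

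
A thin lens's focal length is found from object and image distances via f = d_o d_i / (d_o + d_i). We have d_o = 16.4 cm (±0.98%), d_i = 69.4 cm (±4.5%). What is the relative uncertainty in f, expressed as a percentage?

1.17%

∂f/∂d_o = (d_i/(d_o+d_i))² = 0.654;  ∂f/∂d_i = (d_o/(d_o+d_i))² = 0.0365
δf = √((∂f/∂d_o · δd_o)² + (∂f/∂d_i · δd_i)²) = √(0.0111 + 0.0130) = 0.155 cm
f = 13.3 cm, so δf/f = 0.155/13.3 = 0.0117.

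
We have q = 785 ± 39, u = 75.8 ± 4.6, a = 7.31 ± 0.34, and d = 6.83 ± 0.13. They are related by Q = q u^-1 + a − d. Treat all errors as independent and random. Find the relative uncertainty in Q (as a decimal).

0.0821

Let p = q·u^-1 = 10.4. δp/p = √((1·δq/q)² + (-1·δu/u)²) = √(0.00247 + 0.00368) = 0.0784, so δp = 0.812.
Q = p + a − d: δQ = √(δp² + δa² + δd²) = √(0.660 + 0.116 + 0.0169) = 0.890
Q = 10.8, so δQ/Q = 0.890/10.8 = 0.0821.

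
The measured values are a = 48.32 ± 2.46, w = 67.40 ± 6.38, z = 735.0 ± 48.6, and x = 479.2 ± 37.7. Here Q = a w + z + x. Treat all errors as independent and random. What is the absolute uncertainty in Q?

355

Let p = a·w = 3257. δp/p = √((1·δa/a)² + (1·δw/w)²) = √(0.00259 + 0.00896) = 0.107, so δp = 350.
Q = p + z + x: δQ = √(δp² + δz² + δx²) = √(1.23e+05 + 2360 + 1420) = 355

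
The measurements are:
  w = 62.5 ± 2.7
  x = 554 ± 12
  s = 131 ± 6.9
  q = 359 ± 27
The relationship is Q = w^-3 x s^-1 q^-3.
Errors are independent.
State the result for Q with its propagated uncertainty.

Products/powers → add relative errors in quadrature, weighted by exponent:
  (-3·δw/w)² = (-3×0.0432)² = 0.0168;  (1·δx/x)² = (1×0.0217)² = 0.000469;  (-1·δs/s)² = (-1×0.0527)² = 0.00277;  (-3·δq/q)² = (-3×0.0752)² = 0.0509
δQ/Q = √(0.0709) = 0.266
Q = 3.74e-13, so δQ = 0.266 × 3.74e-13 = 9.97e-14.

(3.74 ± 0.997) × 10^-13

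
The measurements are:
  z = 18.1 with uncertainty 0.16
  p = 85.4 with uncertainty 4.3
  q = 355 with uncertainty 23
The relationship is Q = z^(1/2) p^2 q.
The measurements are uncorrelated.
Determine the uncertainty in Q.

Q is a product of powers, so relative uncertainties combine in quadrature:
  (½·δz/z)² = (0.5×0.00884)² = 1.95e-05;  (2·δp/p)² = (2×0.0504)² = 0.0101;  (1·δq/q)² = (1×0.0648)² = 0.00420
δQ/Q = √(0.0144) = 0.120
Q = 1.1e+07, so δQ = 0.120 × 1.1e+07 = 1.32e+06.

1.32e+06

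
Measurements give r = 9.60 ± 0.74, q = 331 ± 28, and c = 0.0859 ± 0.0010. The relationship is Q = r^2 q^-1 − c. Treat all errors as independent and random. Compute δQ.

0.0490

Let p = r^2·q^-1 = 0.278. δp/p = √((2·δr/r)² + (-1·δq/q)²) = √(0.0238 + 0.00716) = 0.176, so δp = 0.0490.
Q = p − c: δQ = √(δp² + δc²) = √(0.00240 + 1e-06) = 0.0490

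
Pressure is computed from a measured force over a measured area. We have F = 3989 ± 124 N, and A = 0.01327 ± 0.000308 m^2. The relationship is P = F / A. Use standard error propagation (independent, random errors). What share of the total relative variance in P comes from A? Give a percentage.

(δP/P)² = (1·δF/F)² + (-1·δA/A)²
  F term: (1×0.0311)² = 0.000966
  A term: (-1×0.0232)² = 0.000539
Total = 0.00151. Share from A = 0.000539/0.00151 = 0.358.

35.8%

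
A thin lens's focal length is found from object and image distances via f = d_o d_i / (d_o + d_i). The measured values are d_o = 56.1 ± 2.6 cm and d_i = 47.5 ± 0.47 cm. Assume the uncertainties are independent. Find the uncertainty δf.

0.564 cm

∂f/∂d_o = (d_i/(d_o+d_i))² = 0.210;  ∂f/∂d_i = (d_o/(d_o+d_i))² = 0.293
δf = √((∂f/∂d_o · δd_o)² + (∂f/∂d_i · δd_i)²) = √(0.299 + 0.0190) = 0.564 cm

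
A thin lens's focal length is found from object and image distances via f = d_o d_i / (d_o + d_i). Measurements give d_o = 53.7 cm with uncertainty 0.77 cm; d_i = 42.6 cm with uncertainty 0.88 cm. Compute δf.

0.312 cm

∂f/∂d_o = (d_i/(d_o+d_i))² = 0.196;  ∂f/∂d_i = (d_o/(d_o+d_i))² = 0.311
δf = √((∂f/∂d_o · δd_o)² + (∂f/∂d_i · δd_i)²) = √(0.0227 + 0.0749) = 0.312 cm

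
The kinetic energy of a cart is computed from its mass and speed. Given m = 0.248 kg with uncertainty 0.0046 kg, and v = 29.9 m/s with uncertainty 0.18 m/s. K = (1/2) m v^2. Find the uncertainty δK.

2.45 J

Products/powers → add relative errors in quadrature, weighted by exponent:
  (1·δm/m)² = (1×0.0185)² = 0.000344;  (2·δv/v)² = (2×0.00602)² = 0.000145
δK/K = √(0.000489) = 0.0221
K = 111 J, so δK = 0.0221 × 111 = 2.45 J.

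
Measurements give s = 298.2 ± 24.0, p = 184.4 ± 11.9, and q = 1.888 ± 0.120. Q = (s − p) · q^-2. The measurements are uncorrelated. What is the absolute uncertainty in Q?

Let u = s − p = 113.8. δu = √(δs² + δp²) = √(576 + 142) = 26.8, so δu/u = 0.235.
Q is then a monomial in u, q:
δQ/Q = √((δu/u)² + (-2·δq/q)²) = √(0.0554 + 0.0162) = 0.268
Q = 31.93, so δQ = 0.268 × 31.93 = 8.54.

8.54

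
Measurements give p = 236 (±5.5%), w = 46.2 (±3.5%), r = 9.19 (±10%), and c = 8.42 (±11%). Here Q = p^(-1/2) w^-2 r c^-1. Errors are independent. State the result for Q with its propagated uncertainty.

(3.33 ± 0.555) × 10^-5

Relative error in a monomial: (δQ/Q)² = Σ (nᵢ · δxᵢ/xᵢ)².
  (−½·δp/p)² = (-0.5×0.0550)² = 0.000756;  (-2·δw/w)² = (-2×0.0350)² = 0.00490;  (1·δr/r)² = (1×0.100)² = 0.0100;  (-1·δc/c)² = (-1×0.110)² = 0.0121
δQ/Q = √(0.0278) = 0.167
Q = 3.33e-05, so δQ = 0.167 × 3.33e-05 = 5.55e-06.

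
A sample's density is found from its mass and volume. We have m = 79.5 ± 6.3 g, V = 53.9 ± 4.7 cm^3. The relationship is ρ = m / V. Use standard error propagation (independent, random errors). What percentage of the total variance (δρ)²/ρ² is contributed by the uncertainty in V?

54.8%

(δρ/ρ)² = (1·δm/m)² + (-1·δV/V)²
  m term: (1×0.0792)² = 0.00628
  V term: (-1×0.0872)² = 0.00760
Total = 0.0139. Share from V = 0.00760/0.0139 = 0.548.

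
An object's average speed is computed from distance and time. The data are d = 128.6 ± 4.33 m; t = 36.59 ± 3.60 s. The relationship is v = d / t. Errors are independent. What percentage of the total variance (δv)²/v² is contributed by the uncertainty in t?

89.5%

(δv/v)² = (1·δd/d)² + (-1·δt/t)²
  d term: (1×0.0337)² = 0.00113
  t term: (-1×0.0984)² = 0.00968
Total = 0.0108. Share from t = 0.00968/0.0108 = 0.895.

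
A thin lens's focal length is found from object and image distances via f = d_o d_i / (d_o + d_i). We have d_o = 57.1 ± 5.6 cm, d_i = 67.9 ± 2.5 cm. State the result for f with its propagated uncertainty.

31.0 ± 1.73 cm

∂f/∂d_o = (d_i/(d_o+d_i))² = 0.295;  ∂f/∂d_i = (d_o/(d_o+d_i))² = 0.209
δf = √((∂f/∂d_o · δd_o)² + (∂f/∂d_i · δd_i)²) = √(2.73 + 0.272) = 1.73 cm
f = 31.0 cm.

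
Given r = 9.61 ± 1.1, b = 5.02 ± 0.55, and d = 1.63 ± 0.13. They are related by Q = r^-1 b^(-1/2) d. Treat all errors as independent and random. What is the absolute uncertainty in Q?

0.0113

Products/powers → add relative errors in quadrature, weighted by exponent:
  (-1·δr/r)² = (-1×0.114)² = 0.0131;  (−½·δb/b)² = (-0.5×0.110)² = 0.00300;  (1·δd/d)² = (1×0.0798)² = 0.00636
δQ/Q = √(0.0225) = 0.150
Q = 0.0757, so δQ = 0.150 × 0.0757 = 0.0113.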